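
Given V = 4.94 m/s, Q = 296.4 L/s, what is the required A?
Formula: Q = A V
Substituting knowns: 296.4 = A·4.94·1000
Solving for A: A = (296.4/1000)/4.94 = 0.06 m²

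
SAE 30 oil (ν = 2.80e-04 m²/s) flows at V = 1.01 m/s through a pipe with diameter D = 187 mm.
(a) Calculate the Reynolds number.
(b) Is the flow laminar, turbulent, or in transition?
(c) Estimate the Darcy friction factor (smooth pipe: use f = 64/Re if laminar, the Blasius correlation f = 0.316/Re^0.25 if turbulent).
(a) Re = V·D/ν = 1.01·0.187/2.80e-04 = 674.54
(b) Flow regime: laminar (Re < 2300)
(c) Friction factor: f = 64/Re = 64/674.54 = 0.09488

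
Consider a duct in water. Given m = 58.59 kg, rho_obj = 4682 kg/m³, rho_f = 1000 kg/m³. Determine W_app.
Formula: W_{app} = mg\left(1 - \frac{\rho_f}{\rho_{obj}}\right)
W_app = 58.59·9.81·(1 − 1000/4682) = 452 N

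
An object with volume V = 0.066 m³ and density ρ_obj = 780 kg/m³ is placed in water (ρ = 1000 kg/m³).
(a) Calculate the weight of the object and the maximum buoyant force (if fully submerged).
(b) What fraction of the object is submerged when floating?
(a) W=rho_obj*g*V=780*9.81*0.066=505.0 N; F_B(max)=rho*g*V=1000*9.81*0.066=647.5 N
(b) Floating fraction=rho_obj/rho=780/1000=0.780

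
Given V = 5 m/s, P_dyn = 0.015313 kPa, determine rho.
Formula: P_{dyn} = \frac{1}{2} \rho V^2
Substituting knowns: 0.015313 = 0.5·rho·5²/1000
Solving for rho: rho = 2·(0.015313·1000)/5² = 1.225 kg/m³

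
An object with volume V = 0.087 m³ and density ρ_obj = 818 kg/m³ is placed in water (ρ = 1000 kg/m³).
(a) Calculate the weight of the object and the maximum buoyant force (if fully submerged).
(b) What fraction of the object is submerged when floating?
(a) W=rho_obj*g*V=818*9.81*0.087=698.1 N; F_B(max)=rho*g*V=1000*9.81*0.087=853.5 N
(b) Floating fraction=rho_obj/rho=818/1000=0.818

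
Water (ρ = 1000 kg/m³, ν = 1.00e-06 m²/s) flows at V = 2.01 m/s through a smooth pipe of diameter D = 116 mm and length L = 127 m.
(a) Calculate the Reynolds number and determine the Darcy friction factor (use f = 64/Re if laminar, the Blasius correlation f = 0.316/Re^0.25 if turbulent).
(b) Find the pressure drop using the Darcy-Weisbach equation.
(a) Re = V·D/ν = 2.01·0.116/1.00e-06 = 233160 → turbulent (Re > 4000); f = 0.316/Re^0.25 = 0.316/233160^0.25 = 0.01438 (Blasius is strictly valid for Re ≲ 1e5; used here as the smooth-pipe estimate the problem specifies)
(b) Darcy-Weisbach: ΔP = f·(L/D)·½ρV²/1000 = 0.01438·(127/0.116)·½·1000·2.01²/1000 = 31.8 kPa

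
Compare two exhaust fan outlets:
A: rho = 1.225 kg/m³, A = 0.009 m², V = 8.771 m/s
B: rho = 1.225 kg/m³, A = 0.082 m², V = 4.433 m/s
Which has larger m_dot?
m_dot(A) = 0.0967 kg/s, m_dot(B) = 0.4453 kg/s. Answer: B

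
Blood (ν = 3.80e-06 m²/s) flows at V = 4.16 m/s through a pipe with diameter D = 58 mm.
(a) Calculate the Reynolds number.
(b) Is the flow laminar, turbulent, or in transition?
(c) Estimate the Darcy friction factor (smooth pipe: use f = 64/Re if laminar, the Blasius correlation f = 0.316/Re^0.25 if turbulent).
(a) Re = V·D/ν = 4.16·0.058/3.80e-06 = 63495
(b) Flow regime: turbulent (Re > 4000)
(c) Friction factor: f = 0.316/Re^0.25 = 0.316/63495^0.25 = 0.01991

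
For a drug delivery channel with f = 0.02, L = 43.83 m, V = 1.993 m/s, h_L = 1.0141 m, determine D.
Formula: h_L = f \frac{L}{D} \frac{V^2}{2g}
Substituting knowns: 1.0141 = 0.02·(43.83/D)·1.993²/(2·9.81)
Solving for D: D = 0.02·43.83·1.993²/(2·9.81·1.0141) = 0.175 m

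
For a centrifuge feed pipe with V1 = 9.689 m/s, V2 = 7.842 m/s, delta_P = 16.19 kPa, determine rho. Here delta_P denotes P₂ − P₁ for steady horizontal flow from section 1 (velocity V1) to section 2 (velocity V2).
Formula: \Delta P = \frac{1}{2} \rho (V_1^2 - V_2^2)
Substituting knowns: 16.19 = 0.5·rho·(9.689² − 7.842²)/1000
Solving for rho: rho = 2·(16.19·1000)/(9.689² − 7.842²) = 1000 kg/m³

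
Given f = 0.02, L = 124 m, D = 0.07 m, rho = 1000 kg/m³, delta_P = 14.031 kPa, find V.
Formula: \Delta P = f \frac{L}{D} \frac{\rho V^2}{2}
Substituting knowns: 14.031 = 0.02·(124/0.07)·0.5·1000·V²/1000
Solving for V: V = √((14.031·1000)/(0.02·(124/0.07)·0.5·1000)) = 0.89 m/s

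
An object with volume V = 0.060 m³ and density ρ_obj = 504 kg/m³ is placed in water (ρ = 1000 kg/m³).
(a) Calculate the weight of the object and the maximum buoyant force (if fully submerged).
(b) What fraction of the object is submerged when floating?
(a) W=rho_obj*g*V=504*9.81*0.060=296.7 N; F_B(max)=rho*g*V=1000*9.81*0.060=588.6 N
(b) Floating fraction=rho_obj/rho=504/1000=0.504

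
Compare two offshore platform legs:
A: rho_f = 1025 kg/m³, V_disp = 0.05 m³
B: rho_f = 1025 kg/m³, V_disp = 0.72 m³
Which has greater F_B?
F_B(A) = 502.8 N, F_B(B) = 7240 N. Answer: B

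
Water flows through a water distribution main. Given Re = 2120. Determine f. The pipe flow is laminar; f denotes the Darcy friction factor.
Formula: f = \frac{64}{Re}
f = 64/2120 = 0.03019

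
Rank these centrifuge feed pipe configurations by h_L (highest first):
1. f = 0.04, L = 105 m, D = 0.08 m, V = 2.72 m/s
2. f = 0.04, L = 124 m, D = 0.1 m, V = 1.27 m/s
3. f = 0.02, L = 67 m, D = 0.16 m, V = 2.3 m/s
Case 1: h_L = 19.8 m
Case 2: h_L = 4.077 m
Case 3: h_L = 2.258 m
Ranking (highest first): 1, 2, 3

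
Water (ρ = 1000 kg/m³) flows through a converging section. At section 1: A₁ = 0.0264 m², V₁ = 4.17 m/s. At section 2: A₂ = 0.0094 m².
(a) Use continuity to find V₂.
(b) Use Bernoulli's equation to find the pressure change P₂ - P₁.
(a) Continuity: A₁V₁=A₂V₂ -> V₂=A₁V₁/A₂=0.0264*4.17/0.0094=11.71 m/s
(b) Bernoulli: P₂-P₁=0.5*rho*(V₁^2-V₂^2)/1000=0.5*1000*(4.17^2-11.71^2)/1000=-59.87 kPa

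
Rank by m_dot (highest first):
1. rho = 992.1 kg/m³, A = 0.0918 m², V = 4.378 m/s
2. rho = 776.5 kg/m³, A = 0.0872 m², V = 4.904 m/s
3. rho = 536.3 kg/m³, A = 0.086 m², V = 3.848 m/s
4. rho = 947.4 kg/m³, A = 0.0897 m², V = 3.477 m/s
Case 1: m_dot = 398.7 kg/s
Case 2: m_dot = 332.1 kg/s
Case 3: m_dot = 177.5 kg/s
Case 4: m_dot = 295.5 kg/s
Ranking (highest first): 1, 2, 4, 3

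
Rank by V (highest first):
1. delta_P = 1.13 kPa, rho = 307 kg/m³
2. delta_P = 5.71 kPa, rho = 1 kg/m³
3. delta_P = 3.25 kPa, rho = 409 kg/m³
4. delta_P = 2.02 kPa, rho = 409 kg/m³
Case 1: V = 2.713 m/s
Case 2: V = 106.9 m/s
Case 3: V = 3.987 m/s
Case 4: V = 3.143 m/s
Ranking (highest first): 2, 3, 4, 1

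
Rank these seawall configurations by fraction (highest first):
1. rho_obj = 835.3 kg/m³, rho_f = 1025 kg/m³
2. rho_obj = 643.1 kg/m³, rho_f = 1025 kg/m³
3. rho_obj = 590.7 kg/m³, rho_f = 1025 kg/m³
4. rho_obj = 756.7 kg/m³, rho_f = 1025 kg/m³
Case 1: fraction = 0.8149
Case 2: fraction = 0.6274
Case 3: fraction = 0.5763
Case 4: fraction = 0.7382
Ranking (highest first): 1, 4, 2, 3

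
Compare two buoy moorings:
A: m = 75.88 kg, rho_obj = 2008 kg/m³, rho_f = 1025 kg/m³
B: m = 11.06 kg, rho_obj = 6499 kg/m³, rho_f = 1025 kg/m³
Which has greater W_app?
W_app(A) = 364.4 N, W_app(B) = 91.39 N. Answer: A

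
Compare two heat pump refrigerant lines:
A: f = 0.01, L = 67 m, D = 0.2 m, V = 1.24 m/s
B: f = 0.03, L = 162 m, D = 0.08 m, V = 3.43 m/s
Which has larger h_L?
h_L(A) = 0.2625 m, h_L(B) = 36.43 m. Answer: B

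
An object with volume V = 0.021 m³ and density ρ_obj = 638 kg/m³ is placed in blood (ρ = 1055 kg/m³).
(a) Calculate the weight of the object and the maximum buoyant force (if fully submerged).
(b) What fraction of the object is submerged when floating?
(a) W=rho_obj*g*V=638*9.81*0.021=131.4 N; F_B(max)=rho*g*V=1055*9.81*0.021=217.3 N
(b) Floating fraction=rho_obj/rho=638/1055=0.605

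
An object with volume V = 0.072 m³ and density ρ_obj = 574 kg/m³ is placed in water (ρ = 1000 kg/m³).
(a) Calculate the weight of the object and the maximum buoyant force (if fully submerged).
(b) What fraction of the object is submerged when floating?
(a) W=rho_obj*g*V=574*9.81*0.072=405.4 N; F_B(max)=rho*g*V=1000*9.81*0.072=706.3 N
(b) Floating fraction=rho_obj/rho=574/1000=0.574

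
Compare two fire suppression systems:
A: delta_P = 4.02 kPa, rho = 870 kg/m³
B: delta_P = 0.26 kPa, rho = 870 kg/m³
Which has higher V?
V(A) = 3.04 m/s, V(B) = 0.7731 m/s. Answer: A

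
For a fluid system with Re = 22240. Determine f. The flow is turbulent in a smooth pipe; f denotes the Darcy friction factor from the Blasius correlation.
Formula: f = \frac{0.316}{Re^{0.25}}
f = 0.316/22240^0.25 = 0.02588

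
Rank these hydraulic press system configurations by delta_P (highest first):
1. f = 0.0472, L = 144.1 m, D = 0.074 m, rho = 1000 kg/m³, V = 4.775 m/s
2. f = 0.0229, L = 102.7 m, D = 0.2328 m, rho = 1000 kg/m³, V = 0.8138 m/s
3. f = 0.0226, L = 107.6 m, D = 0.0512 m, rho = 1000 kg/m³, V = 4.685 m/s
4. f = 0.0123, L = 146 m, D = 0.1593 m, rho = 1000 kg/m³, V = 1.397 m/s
Case 1: delta_P = 1048 kPa
Case 2: delta_P = 3.345 kPa
Case 3: delta_P = 521.2 kPa
Case 4: delta_P = 11 kPa
Ranking (highest first): 1, 3, 4, 2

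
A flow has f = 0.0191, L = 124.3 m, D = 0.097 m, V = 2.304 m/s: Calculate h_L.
Formula: h_L = f \frac{L}{D} \frac{V^2}{2g}
h_L = 0.0191·(124.3/0.097)·2.304²/(2·9.81) = 6.622 m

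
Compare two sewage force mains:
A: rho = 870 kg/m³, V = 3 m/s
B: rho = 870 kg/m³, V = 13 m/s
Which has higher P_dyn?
P_dyn(A) = 3.915 kPa, P_dyn(B) = 73.52 kPa. Answer: B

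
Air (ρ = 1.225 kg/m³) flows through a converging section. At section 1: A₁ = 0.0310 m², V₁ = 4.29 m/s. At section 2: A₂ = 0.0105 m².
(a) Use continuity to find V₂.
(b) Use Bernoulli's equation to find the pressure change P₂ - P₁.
(a) Continuity: A₁V₁=A₂V₂ -> V₂=A₁V₁/A₂=0.0310*4.29/0.0105=12.67 m/s
(b) Bernoulli: P₂-P₁=0.5*rho*(V₁^2-V₂^2)/1000=0.5*1.225*(4.29^2-12.67^2)/1000=-0.08705 kPa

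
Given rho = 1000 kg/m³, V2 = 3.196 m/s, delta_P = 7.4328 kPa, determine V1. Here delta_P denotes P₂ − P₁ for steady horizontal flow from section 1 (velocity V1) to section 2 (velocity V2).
Formula: \Delta P = \frac{1}{2} \rho (V_1^2 - V_2^2)
Substituting knowns: 7.4328 = 0.5·1000·(V1² − 3.196²)/1000
Solving for V1: V1 = √(3.196² + 2·(7.4328·1000)/1000) = 5.008 m/s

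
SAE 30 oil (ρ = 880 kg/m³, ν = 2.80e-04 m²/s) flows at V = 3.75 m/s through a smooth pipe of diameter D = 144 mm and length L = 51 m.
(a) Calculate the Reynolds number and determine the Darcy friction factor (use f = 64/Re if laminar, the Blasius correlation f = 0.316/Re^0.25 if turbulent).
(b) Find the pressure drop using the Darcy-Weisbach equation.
(a) Re = V·D/ν = 3.75·0.144/2.80e-04 = 1928.6 → laminar (Re < 2300); f = 64/Re = 64/1928.6 = 0.033185
(b) Darcy-Weisbach: ΔP = f·(L/D)·½ρV²/1000 = 0.033185·(51/0.144)·½·880·3.75²/1000 = 72.72 kPa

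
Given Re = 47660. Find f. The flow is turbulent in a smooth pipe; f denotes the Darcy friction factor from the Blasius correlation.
Formula: f = \frac{0.316}{Re^{0.25}}
f = 0.316/47660^0.25 = 0.02139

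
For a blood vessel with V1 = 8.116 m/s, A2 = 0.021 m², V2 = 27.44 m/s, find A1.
Formula: V_2 = \frac{A_1 V_1}{A_2}
Substituting knowns: 27.44 = A1·8.116/0.021
Solving for A1: A1 = 27.44·0.021/8.116 = 0.071 m²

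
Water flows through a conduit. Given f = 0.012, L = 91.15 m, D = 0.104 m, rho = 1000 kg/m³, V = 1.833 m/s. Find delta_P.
Formula: \Delta P = f \frac{L}{D} \frac{\rho V^2}{2}
delta_P = 0.012·(91.15/0.104)·0.5·1000·1.833²/1000 = 17.67 kPa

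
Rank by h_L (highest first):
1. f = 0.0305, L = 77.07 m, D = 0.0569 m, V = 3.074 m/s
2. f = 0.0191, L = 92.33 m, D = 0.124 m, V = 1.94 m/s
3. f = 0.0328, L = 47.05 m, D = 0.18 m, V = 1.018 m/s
Case 1: h_L = 19.9 m
Case 2: h_L = 2.728 m
Case 3: h_L = 0.4529 m
Ranking (highest first): 1, 2, 3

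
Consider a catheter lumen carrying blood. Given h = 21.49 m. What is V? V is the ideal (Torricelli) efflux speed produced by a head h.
Formula: V = \sqrt{2 g h}
V = √(2·9.81·21.49) = 20.53 m/s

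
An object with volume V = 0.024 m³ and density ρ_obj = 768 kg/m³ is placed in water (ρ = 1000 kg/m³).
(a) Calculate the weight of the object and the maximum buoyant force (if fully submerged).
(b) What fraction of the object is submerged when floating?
(a) W=rho_obj*g*V=768*9.81*0.024=180.8 N; F_B(max)=rho*g*V=1000*9.81*0.024=235.4 N
(b) Floating fraction=rho_obj/rho=768/1000=0.768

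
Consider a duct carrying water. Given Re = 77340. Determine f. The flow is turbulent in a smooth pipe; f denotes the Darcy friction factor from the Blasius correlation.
Formula: f = \frac{0.316}{Re^{0.25}}
f = 0.316/77340^0.25 = 0.01895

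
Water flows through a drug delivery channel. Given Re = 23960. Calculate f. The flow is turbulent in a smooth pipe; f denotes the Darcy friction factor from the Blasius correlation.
Formula: f = \frac{0.316}{Re^{0.25}}
f = 0.316/23960^0.25 = 0.0254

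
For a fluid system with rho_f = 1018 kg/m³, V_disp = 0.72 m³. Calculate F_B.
Formula: F_B = \rho_f g V_{disp}
F_B = 1018·9.81·0.72 = 7190 N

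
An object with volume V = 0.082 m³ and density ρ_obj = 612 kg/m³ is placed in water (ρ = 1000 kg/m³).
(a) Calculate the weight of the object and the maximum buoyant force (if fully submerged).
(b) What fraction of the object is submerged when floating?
(a) W=rho_obj*g*V=612*9.81*0.082=492.3 N; F_B(max)=rho*g*V=1000*9.81*0.082=804.4 N
(b) Floating fraction=rho_obj/rho=612/1000=0.612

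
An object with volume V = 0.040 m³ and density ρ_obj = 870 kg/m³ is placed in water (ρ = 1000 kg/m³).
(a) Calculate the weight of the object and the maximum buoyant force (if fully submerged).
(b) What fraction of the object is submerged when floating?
(a) W=rho_obj*g*V=870*9.81*0.040=341.4 N; F_B(max)=rho*g*V=1000*9.81*0.040=392.4 N
(b) Floating fraction=rho_obj/rho=870/1000=0.870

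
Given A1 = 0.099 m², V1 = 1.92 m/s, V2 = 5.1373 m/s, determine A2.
Formula: V_2 = \frac{A_1 V_1}{A_2}
Substituting knowns: 5.1373 = 0.099·1.92/A2
Solving for A2: A2 = 0.099·1.92/5.1373 = 0.037 m²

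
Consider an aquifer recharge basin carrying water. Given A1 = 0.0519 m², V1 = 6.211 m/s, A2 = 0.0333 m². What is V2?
Formula: V_2 = \frac{A_1 V_1}{A_2}
V2 = 0.0519·6.211/0.0333 = 9.68 m/s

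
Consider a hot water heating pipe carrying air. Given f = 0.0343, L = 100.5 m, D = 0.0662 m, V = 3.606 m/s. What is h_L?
Formula: h_L = f \frac{L}{D} \frac{V^2}{2g}
h_L = 0.0343·(100.5/0.0662)·3.606²/(2·9.81) = 34.51 m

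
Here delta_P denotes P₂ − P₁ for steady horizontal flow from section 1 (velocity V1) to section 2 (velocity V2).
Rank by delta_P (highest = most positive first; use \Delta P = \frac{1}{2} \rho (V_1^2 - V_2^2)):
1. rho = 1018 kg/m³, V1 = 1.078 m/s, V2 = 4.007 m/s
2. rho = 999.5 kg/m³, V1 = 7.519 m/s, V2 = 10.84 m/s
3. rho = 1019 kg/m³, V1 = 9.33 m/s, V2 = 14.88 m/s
Case 1: delta_P = -7.581 kPa
Case 2: delta_P = -30.47 kPa
Case 3: delta_P = -68.46 kPa
Ranking (highest first): 1, 2, 3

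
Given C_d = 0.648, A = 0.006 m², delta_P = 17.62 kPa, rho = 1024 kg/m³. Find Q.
Formula: Q = C_d A \sqrt{\frac{2 \Delta P}{\rho}}
Q = 0.648·0.006·√(2·(17.62·1000)/1024)·1000 = 22.81 L/s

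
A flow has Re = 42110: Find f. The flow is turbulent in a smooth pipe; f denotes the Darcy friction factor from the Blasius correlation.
Formula: f = \frac{0.316}{Re^{0.25}}
f = 0.316/42110^0.25 = 0.02206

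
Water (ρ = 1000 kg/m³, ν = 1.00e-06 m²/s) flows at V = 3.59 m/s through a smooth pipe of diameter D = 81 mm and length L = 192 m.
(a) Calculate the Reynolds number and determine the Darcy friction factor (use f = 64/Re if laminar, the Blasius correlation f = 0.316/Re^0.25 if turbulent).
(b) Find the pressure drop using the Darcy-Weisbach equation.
(a) Re = V·D/ν = 3.59·0.081/1.00e-06 = 290790 → turbulent (Re > 4000); f = 0.316/Re^0.25 = 0.316/290790^0.25 = 0.013608 (Blasius is strictly valid for Re ≲ 1e5; used here as the smooth-pipe estimate the problem specifies)
(b) Darcy-Weisbach: ΔP = f·(L/D)·½ρV²/1000 = 0.013608·(192/0.081)·½·1000·3.59²/1000 = 207.9 kPa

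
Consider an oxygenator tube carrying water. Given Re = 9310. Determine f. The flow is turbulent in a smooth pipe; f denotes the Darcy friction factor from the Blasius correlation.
Formula: f = \frac{0.316}{Re^{0.25}}
f = 0.316/9310^0.25 = 0.03217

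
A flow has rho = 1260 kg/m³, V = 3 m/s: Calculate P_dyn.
Formula: P_{dyn} = \frac{1}{2} \rho V^2
P_dyn = 0.5·1260·3²/1000 = 5.67 kPa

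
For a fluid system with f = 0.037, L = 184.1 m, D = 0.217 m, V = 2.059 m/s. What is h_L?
Formula: h_L = f \frac{L}{D} \frac{V^2}{2g}
h_L = 0.037·(184.1/0.217)·2.059²/(2·9.81) = 6.783 m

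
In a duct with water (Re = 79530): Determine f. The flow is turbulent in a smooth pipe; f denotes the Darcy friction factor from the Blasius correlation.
Formula: f = \frac{0.316}{Re^{0.25}}
f = 0.316/79530^0.25 = 0.01882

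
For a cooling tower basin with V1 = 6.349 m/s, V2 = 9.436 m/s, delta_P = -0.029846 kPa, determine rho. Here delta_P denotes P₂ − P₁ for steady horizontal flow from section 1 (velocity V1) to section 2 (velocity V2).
Formula: \Delta P = \frac{1}{2} \rho (V_1^2 - V_2^2)
Substituting knowns: -0.029846 = 0.5·rho·(6.349² − 9.436²)/1000
Solving for rho: rho = 2·(-0.029846·1000)/(6.349² − 9.436²) = 1.225 kg/m³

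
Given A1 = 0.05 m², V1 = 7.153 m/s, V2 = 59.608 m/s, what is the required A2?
Formula: V_2 = \frac{A_1 V_1}{A_2}
Substituting knowns: 59.608 = 0.05·7.153/A2
Solving for A2: A2 = 0.05·7.153/59.608 = 0.006 m²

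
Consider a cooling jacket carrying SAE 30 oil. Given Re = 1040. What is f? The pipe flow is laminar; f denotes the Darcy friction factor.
Formula: f = \frac{64}{Re}
f = 64/1040 = 0.06154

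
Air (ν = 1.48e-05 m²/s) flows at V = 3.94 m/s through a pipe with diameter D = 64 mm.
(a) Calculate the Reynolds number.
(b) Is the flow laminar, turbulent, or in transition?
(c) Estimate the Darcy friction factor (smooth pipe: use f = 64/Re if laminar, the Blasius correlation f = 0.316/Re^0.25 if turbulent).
(a) Re = V·D/ν = 3.94·0.064/1.48e-05 = 17038
(b) Flow regime: turbulent (Re > 4000)
(c) Friction factor: f = 0.316/Re^0.25 = 0.316/17038^0.25 = 0.02766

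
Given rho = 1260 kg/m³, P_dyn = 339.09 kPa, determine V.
Formula: P_{dyn} = \frac{1}{2} \rho V^2
Substituting knowns: 339.09 = 0.5·1260·V²/1000
Solving for V: V = √(2·(339.09·1000)/1260) = 23.2 m/s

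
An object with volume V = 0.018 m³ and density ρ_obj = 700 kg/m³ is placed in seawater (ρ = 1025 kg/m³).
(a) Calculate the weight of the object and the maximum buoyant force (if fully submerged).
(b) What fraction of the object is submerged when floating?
(a) W=rho_obj*g*V=700*9.81*0.018=123.6 N; F_B(max)=rho*g*V=1025*9.81*0.018=181.0 N
(b) Floating fraction=rho_obj/rho=700/1025=0.683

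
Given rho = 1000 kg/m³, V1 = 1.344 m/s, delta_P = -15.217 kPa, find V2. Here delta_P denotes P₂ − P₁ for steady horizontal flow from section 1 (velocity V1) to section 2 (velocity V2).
Formula: \Delta P = \frac{1}{2} \rho (V_1^2 - V_2^2)
Substituting knowns: -15.217 = 0.5·1000·(1.344² − V2²)/1000
Solving for V2: V2 = √(1.344² − 2·(-15.217·1000)/1000) = 5.678 m/s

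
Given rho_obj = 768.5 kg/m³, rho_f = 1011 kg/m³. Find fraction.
Formula: f_{sub} = \frac{\rho_{obj}}{\rho_f}
fraction = 768.5/1011 = 0.7601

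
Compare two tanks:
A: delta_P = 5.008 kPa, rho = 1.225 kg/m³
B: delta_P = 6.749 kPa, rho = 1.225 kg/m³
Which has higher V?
V(A) = 90.42 m/s, V(B) = 105 m/s. Answer: B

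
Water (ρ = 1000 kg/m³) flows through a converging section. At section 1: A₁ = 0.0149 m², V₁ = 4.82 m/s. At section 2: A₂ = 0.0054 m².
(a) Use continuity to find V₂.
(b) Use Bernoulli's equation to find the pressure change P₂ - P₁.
(a) Continuity: A₁V₁=A₂V₂ -> V₂=A₁V₁/A₂=0.0149*4.82/0.0054=13.30 m/s
(b) Bernoulli: P₂-P₁=0.5*rho*(V₁^2-V₂^2)/1000=0.5*1000*(4.82^2-13.30^2)/1000=-76.83 kPa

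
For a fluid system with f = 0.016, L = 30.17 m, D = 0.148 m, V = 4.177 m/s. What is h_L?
Formula: h_L = f \frac{L}{D} \frac{V^2}{2g}
h_L = 0.016·(30.17/0.148)·4.177²/(2·9.81) = 2.9 m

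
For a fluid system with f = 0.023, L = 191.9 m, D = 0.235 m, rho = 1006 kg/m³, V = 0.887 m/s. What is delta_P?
Formula: \Delta P = f \frac{L}{D} \frac{\rho V^2}{2}
delta_P = 0.023·(191.9/0.235)·0.5·1006·0.887²/1000 = 7.433 kPa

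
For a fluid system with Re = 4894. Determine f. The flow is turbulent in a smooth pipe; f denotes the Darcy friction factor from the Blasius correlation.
Formula: f = \frac{0.316}{Re^{0.25}}
f = 0.316/4894^0.25 = 0.03778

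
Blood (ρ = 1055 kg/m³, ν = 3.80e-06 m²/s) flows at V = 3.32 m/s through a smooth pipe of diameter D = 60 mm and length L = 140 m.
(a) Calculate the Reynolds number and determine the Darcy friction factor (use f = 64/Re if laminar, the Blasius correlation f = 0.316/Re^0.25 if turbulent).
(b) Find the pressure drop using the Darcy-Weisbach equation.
(a) Re = V·D/ν = 3.32·0.06/3.80e-06 = 52421 → turbulent (Re > 4000); f = 0.316/Re^0.25 = 0.316/52421^0.25 = 0.020884
(b) Darcy-Weisbach: ΔP = f·(L/D)·½ρV²/1000 = 0.020884·(140/0.060)·½·1055·3.32²/1000 = 283.3 kPa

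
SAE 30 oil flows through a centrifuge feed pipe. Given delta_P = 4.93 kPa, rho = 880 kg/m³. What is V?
Formula: V = \sqrt{\frac{2 \Delta P}{\rho}}
V = √(2·(4.93·1000)/880) = 3.347 m/s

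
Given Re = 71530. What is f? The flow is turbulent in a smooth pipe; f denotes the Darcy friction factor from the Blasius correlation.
Formula: f = \frac{0.316}{Re^{0.25}}
f = 0.316/71530^0.25 = 0.01932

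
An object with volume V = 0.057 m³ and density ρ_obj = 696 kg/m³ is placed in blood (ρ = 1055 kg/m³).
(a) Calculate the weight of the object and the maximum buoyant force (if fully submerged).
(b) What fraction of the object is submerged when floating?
(a) W=rho_obj*g*V=696*9.81*0.057=389.2 N; F_B(max)=rho*g*V=1055*9.81*0.057=589.9 N
(b) Floating fraction=rho_obj/rho=696/1055=0.660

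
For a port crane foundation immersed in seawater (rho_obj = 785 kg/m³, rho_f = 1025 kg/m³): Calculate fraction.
Formula: f_{sub} = \frac{\rho_{obj}}{\rho_f}
fraction = 785/1025 = 0.7659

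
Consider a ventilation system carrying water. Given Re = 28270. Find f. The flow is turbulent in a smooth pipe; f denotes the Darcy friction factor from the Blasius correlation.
Formula: f = \frac{0.316}{Re^{0.25}}
f = 0.316/28270^0.25 = 0.02437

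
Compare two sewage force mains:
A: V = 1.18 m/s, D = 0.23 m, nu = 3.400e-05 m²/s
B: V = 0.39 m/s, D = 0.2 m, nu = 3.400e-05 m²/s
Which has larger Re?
Re(A) = 7982, Re(B) = 2294. Answer: A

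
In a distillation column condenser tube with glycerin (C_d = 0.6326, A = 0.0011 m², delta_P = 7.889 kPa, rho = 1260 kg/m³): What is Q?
Formula: Q = C_d A \sqrt{\frac{2 \Delta P}{\rho}}
Q = 0.6326·0.0011·√(2·(7.889·1000)/1260)·1000 = 2.462 L/s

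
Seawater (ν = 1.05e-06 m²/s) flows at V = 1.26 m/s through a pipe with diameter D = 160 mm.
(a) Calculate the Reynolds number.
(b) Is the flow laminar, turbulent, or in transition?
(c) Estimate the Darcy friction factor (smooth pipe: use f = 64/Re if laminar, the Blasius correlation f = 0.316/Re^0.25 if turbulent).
(a) Re = V·D/ν = 1.26·0.16/1.05e-06 = 192000
(b) Flow regime: turbulent (Re > 4000)
(c) Friction factor: f = 0.316/Re^0.25 = 0.316/192000^0.25 = 0.0151 (Blasius is strictly valid for Re ≲ 1e5; used here as the smooth-pipe estimate the problem specifies)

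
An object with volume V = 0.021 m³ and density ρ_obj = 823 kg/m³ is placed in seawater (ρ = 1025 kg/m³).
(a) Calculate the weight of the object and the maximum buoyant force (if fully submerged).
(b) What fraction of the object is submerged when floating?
(a) W=rho_obj*g*V=823*9.81*0.021=169.5 N; F_B(max)=rho*g*V=1025*9.81*0.021=211.2 N
(b) Floating fraction=rho_obj/rho=823/1025=0.803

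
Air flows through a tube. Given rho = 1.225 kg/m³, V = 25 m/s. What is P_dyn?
Formula: P_{dyn} = \frac{1}{2} \rho V^2
P_dyn = 0.5·1.225·25²/1000 = 0.3828 kPa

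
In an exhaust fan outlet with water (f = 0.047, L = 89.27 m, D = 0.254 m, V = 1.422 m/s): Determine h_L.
Formula: h_L = f \frac{L}{D} \frac{V^2}{2g}
h_L = 0.047·(89.27/0.254)·1.422²/(2·9.81) = 1.702 m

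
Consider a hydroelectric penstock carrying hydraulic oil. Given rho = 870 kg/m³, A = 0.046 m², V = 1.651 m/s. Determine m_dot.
Formula: \dot{m} = \rho A V
m_dot = 870·0.046·1.651 = 66.07 kg/s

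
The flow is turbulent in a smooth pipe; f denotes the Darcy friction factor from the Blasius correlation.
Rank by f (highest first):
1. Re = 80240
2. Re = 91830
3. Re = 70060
Case 1: f = 0.01878
Case 2: f = 0.01815
Case 3: f = 0.01942
Ranking (highest first): 3, 1, 2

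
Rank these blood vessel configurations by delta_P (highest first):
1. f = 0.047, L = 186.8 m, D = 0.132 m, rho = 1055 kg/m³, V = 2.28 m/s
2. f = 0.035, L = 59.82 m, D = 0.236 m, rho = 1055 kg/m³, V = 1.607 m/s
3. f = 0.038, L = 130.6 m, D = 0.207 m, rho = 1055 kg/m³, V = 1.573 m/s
Case 1: delta_P = 182.4 kPa
Case 2: delta_P = 12.09 kPa
Case 3: delta_P = 31.29 kPa
Ranking (highest first): 1, 3, 2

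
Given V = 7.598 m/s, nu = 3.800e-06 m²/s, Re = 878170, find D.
Formula: Re = \frac{V D}{\nu}
Substituting knowns: 878170 = 7.598·D/3.800e-06
Solving for D: D = 878170·3.800e-06/7.598 = 0.4392 m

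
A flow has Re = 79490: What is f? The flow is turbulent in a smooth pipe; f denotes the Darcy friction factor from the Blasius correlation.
Formula: f = \frac{0.316}{Re^{0.25}}
f = 0.316/79490^0.25 = 0.01882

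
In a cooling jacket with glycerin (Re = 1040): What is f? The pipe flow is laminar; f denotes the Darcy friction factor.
Formula: f = \frac{64}{Re}
f = 64/1040 = 0.06154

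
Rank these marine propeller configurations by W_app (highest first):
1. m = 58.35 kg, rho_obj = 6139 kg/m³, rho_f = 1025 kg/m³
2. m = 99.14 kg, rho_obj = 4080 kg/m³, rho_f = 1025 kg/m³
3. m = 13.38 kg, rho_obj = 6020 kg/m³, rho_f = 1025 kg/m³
Case 1: W_app = 476.8 N
Case 2: W_app = 728.2 N
Case 3: W_app = 108.9 N
Ranking (highest first): 2, 1, 3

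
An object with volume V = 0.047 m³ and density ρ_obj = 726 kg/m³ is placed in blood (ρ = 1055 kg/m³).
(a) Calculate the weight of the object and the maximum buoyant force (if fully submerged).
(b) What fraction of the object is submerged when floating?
(a) W=rho_obj*g*V=726*9.81*0.047=334.7 N; F_B(max)=rho*g*V=1055*9.81*0.047=486.4 N
(b) Floating fraction=rho_obj/rho=726/1055=0.688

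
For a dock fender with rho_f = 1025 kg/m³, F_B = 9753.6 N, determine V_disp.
Formula: F_B = \rho_f g V_{disp}
Substituting knowns: 9753.6 = 1025·9.81·V_disp
Solving for V_disp: V_disp = 9753.6/(1025·9.81) = 0.97 m³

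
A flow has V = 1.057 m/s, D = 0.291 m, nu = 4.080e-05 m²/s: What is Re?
Formula: Re = \frac{V D}{\nu}
Re = 1.057·0.291/4.080e-05 = 7539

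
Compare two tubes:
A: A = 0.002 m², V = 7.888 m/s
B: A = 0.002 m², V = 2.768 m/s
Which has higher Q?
Q(A) = 15.78 L/s, Q(B) = 5.536 L/s. Answer: A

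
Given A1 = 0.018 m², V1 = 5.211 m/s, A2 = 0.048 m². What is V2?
Formula: V_2 = \frac{A_1 V_1}{A_2}
V2 = 0.018·5.211/0.048 = 1.954 m/s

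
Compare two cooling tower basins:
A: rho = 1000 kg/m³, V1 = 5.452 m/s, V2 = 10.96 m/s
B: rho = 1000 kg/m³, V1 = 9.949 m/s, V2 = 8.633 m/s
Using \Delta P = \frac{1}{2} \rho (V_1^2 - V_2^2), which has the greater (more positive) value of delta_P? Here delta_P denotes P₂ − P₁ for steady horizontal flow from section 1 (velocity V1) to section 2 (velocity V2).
delta_P(A) = -45.2 kPa, delta_P(B) = 12.23 kPa. Answer: B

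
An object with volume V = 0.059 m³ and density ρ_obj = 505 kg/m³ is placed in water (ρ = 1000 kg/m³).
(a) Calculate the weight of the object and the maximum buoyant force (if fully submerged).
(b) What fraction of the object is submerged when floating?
(a) W=rho_obj*g*V=505*9.81*0.059=292.3 N; F_B(max)=rho*g*V=1000*9.81*0.059=578.8 N
(b) Floating fraction=rho_obj/rho=505/1000=0.505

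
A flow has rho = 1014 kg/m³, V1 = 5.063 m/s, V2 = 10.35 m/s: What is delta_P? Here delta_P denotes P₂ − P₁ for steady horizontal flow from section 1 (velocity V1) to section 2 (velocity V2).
Formula: \Delta P = \frac{1}{2} \rho (V_1^2 - V_2^2)
delta_P = 0.5·1014·(5.063² − 10.35²)/1000 = -41.31 kPa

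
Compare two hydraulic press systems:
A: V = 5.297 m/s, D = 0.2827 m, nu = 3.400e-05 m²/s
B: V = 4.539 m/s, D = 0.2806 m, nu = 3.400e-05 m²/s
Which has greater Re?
Re(A) = 44043, Re(B) = 37460. Answer: A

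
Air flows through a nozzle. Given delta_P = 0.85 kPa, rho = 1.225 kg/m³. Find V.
Formula: V = \sqrt{\frac{2 \Delta P}{\rho}}
V = √(2·(0.85·1000)/1.225) = 37.25 m/s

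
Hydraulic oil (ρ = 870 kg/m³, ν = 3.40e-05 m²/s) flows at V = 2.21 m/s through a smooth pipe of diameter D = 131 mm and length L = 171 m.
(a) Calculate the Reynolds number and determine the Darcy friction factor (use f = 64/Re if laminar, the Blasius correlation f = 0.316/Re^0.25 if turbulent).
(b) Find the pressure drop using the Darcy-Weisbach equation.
(a) Re = V·D/ν = 2.21·0.131/3.40e-05 = 8515 → turbulent (Re > 4000); f = 0.316/Re^0.25 = 0.316/8515^0.25 = 0.032896
(b) Darcy-Weisbach: ΔP = f·(L/D)·½ρV²/1000 = 0.032896·(171/0.131)·½·870·2.21²/1000 = 91.23 kPa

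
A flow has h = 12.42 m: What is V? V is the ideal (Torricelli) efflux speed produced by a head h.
Formula: V = \sqrt{2 g h}
V = √(2·9.81·12.42) = 15.61 m/s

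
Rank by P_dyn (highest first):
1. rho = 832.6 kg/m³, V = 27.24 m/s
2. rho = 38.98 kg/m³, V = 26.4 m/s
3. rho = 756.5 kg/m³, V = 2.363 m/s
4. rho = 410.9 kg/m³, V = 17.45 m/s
Case 1: P_dyn = 308.9 kPa
Case 2: P_dyn = 13.58 kPa
Case 3: P_dyn = 2.112 kPa
Case 4: P_dyn = 62.56 kPa
Ranking (highest first): 1, 4, 2, 3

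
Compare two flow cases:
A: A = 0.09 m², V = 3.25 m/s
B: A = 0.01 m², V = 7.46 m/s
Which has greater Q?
Q(A) = 292.5 L/s, Q(B) = 74.6 L/s. Answer: A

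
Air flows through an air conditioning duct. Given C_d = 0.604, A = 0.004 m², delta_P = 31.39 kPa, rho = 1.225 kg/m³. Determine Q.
Formula: Q = C_d A \sqrt{\frac{2 \Delta P}{\rho}}
Q = 0.604·0.004·√(2·(31.39·1000)/1.225)·1000 = 546.9 L/s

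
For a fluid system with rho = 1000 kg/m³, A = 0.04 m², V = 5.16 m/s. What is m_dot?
Formula: \dot{m} = \rho A V
m_dot = 1000·0.04·5.16 = 206.4 kg/s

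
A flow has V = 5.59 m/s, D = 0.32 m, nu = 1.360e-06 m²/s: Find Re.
Formula: Re = \frac{V D}{\nu}
Re = 5.59·0.32/1.360e-06 = 1.315e+06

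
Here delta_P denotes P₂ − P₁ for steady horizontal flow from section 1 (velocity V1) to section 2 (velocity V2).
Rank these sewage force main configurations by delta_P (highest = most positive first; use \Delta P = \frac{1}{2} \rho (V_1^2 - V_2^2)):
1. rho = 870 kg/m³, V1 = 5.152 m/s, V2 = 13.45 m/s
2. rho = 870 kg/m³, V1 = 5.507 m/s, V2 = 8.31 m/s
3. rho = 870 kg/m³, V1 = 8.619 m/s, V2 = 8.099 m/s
Case 1: delta_P = -67.15 kPa
Case 2: delta_P = -16.85 kPa
Case 3: delta_P = 3.782 kPa
Ranking (highest first): 3, 2, 1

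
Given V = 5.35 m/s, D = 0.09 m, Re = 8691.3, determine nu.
Formula: Re = \frac{V D}{\nu}
Substituting knowns: 8691.3 = 5.35·0.09/nu
Solving for nu: nu = 5.35·0.09/8691.3 = 5.540e-05 m²/s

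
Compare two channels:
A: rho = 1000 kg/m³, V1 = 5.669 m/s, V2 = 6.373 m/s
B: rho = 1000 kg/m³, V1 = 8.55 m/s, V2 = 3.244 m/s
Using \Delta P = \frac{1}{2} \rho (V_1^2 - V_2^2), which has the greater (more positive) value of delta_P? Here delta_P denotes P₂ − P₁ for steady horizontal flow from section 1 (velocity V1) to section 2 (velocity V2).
delta_P(A) = -4.239 kPa, delta_P(B) = 31.29 kPa. Answer: B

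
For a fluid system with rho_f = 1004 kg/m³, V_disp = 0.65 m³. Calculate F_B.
Formula: F_B = \rho_f g V_{disp}
F_B = 1004·9.81·0.65 = 6402 N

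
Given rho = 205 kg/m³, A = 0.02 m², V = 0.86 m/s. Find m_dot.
Formula: \dot{m} = \rho A V
m_dot = 205·0.02·0.86 = 3.526 kg/s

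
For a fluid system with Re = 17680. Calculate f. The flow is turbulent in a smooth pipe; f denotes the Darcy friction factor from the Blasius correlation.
Formula: f = \frac{0.316}{Re^{0.25}}
f = 0.316/17680^0.25 = 0.0274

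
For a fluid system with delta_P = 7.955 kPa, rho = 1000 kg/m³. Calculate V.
Formula: V = \sqrt{\frac{2 \Delta P}{\rho}}
V = √(2·(7.955·1000)/1000) = 3.989 m/s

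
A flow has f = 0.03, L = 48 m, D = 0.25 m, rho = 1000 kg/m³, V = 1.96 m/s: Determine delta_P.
Formula: \Delta P = f \frac{L}{D} \frac{\rho V^2}{2}
delta_P = 0.03·(48/0.25)·0.5·1000·1.96²/1000 = 11.06 kPa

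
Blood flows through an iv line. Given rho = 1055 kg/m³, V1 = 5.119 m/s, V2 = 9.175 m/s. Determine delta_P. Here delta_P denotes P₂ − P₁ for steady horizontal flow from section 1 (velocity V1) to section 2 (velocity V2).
Formula: \Delta P = \frac{1}{2} \rho (V_1^2 - V_2^2)
delta_P = 0.5·1055·(5.119² − 9.175²)/1000 = -30.58 kPa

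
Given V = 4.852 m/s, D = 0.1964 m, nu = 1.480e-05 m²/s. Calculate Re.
Formula: Re = \frac{V D}{\nu}
Re = 4.852·0.1964/1.480e-05 = 64387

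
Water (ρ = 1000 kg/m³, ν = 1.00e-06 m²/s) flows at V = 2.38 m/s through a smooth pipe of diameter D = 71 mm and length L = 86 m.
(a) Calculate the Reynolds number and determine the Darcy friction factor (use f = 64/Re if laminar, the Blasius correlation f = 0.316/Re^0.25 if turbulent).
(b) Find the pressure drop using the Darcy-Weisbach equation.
(a) Re = V·D/ν = 2.38·0.071/1.00e-06 = 168980 → turbulent (Re > 4000); f = 0.316/Re^0.25 = 0.316/168980^0.25 = 0.015586 (Blasius is strictly valid for Re ≲ 1e5; used here as the smooth-pipe estimate the problem specifies)
(b) Darcy-Weisbach: ΔP = f·(L/D)·½ρV²/1000 = 0.015586·(86/0.071)·½·1000·2.38²/1000 = 53.47 kPa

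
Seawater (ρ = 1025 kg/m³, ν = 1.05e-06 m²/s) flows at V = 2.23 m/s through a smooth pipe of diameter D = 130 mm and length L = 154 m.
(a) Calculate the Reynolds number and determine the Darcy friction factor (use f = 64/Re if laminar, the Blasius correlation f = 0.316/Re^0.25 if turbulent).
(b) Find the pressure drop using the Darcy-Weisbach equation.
(a) Re = V·D/ν = 2.23·0.13/1.05e-06 = 276100 → turbulent (Re > 4000); f = 0.316/Re^0.25 = 0.316/276100^0.25 = 0.013785 (Blasius is strictly valid for Re ≲ 1e5; used here as the smooth-pipe estimate the problem specifies)
(b) Darcy-Weisbach: ΔP = f·(L/D)·½ρV²/1000 = 0.013785·(154/0.130)·½·1025·2.23²/1000 = 41.62 kPa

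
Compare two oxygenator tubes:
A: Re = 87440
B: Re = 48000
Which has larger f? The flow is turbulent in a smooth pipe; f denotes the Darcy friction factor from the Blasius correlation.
f(A) = 0.01838, f(B) = 0.02135. Answer: B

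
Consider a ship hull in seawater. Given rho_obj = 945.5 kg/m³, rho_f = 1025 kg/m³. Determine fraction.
Formula: f_{sub} = \frac{\rho_{obj}}{\rho_f}
fraction = 945.5/1025 = 0.9224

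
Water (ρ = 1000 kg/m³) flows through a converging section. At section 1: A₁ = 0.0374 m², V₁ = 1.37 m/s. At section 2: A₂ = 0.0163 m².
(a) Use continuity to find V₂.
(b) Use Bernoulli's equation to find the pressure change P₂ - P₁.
(a) Continuity: A₁V₁=A₂V₂ -> V₂=A₁V₁/A₂=0.0374*1.37/0.0163=3.14 m/s
(b) Bernoulli: P₂-P₁=0.5*rho*(V₁^2-V₂^2)/1000=0.5*1000*(1.37^2-3.14^2)/1000=-3.991 kPa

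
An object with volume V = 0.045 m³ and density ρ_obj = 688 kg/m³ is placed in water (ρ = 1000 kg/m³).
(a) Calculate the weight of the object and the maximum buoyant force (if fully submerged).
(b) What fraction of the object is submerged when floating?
(a) W=rho_obj*g*V=688*9.81*0.045=303.7 N; F_B(max)=rho*g*V=1000*9.81*0.045=441.4 N
(b) Floating fraction=rho_obj/rho=688/1000=0.688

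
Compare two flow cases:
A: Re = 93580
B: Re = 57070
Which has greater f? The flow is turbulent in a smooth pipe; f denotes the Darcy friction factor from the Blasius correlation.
f(A) = 0.01807, f(B) = 0.02044. Answer: B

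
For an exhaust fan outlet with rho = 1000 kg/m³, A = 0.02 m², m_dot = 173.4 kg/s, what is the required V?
Formula: \dot{m} = \rho A V
Substituting knowns: 173.4 = 1000·0.02·V
Solving for V: V = 173.4/(1000·0.02) = 8.67 m/s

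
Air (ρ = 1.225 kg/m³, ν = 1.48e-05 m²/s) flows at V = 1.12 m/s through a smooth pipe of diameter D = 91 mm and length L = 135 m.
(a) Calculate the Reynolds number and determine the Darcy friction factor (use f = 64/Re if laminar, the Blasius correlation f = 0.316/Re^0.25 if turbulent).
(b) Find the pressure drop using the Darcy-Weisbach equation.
(a) Re = V·D/ν = 1.12·0.091/1.48e-05 = 6886.5 → turbulent (Re > 4000); f = 0.316/Re^0.25 = 0.316/6886.5^0.25 = 0.034689
(b) Darcy-Weisbach: ΔP = f·(L/D)·½ρV²/1000 = 0.034689·(135/0.091)·½·1.225·1.12²/1000 = 0.03954 kPa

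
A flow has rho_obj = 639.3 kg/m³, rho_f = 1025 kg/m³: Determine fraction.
Formula: f_{sub} = \frac{\rho_{obj}}{\rho_f}
fraction = 639.3/1025 = 0.6237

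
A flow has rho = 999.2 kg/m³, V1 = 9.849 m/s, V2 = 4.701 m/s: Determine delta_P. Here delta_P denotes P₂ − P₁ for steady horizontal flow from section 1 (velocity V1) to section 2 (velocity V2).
Formula: \Delta P = \frac{1}{2} \rho (V_1^2 - V_2^2)
delta_P = 0.5·999.2·(9.849² − 4.701²)/1000 = 37.42 kPa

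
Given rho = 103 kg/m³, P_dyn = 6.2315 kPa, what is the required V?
Formula: P_{dyn} = \frac{1}{2} \rho V^2
Substituting knowns: 6.2315 = 0.5·103·V²/1000
Solving for V: V = √(2·(6.2315·1000)/103) = 11 m/s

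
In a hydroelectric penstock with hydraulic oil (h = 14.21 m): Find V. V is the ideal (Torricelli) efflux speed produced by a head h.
Formula: V = \sqrt{2 g h}
V = √(2·9.81·14.21) = 16.7 m/s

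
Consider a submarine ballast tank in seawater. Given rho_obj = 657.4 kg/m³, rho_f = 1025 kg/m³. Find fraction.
Formula: f_{sub} = \frac{\rho_{obj}}{\rho_f}
fraction = 657.4/1025 = 0.6414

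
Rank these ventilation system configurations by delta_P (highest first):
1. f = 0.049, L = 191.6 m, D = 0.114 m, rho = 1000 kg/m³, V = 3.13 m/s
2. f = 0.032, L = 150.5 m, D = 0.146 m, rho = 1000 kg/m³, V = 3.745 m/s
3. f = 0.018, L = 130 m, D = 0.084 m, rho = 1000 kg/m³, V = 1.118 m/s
Case 1: delta_P = 403.4 kPa
Case 2: delta_P = 231.3 kPa
Case 3: delta_P = 17.41 kPa
Ranking (highest first): 1, 2, 3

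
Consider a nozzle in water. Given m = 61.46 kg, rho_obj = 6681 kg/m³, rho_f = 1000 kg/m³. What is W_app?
Formula: W_{app} = mg\left(1 - \frac{\rho_f}{\rho_{obj}}\right)
W_app = 61.46·9.81·(1 − 1000/6681) = 512.7 N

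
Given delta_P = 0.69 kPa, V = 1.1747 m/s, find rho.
Formula: V = \sqrt{\frac{2 \Delta P}{\rho}}
Substituting knowns: 1.1747 = √(2·(0.69·1000)/rho)
Solving for rho: rho = 2·(0.69·1000)/1.1747² = 1000 kg/m³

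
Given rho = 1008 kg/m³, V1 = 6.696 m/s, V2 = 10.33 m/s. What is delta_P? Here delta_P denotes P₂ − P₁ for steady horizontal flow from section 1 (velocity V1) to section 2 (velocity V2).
Formula: \Delta P = \frac{1}{2} \rho (V_1^2 - V_2^2)
delta_P = 0.5·1008·(6.696² − 10.33²)/1000 = -31.18 kPa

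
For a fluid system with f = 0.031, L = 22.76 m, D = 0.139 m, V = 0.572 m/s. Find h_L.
Formula: h_L = f \frac{L}{D} \frac{V^2}{2g}
h_L = 0.031·(22.76/0.139)·0.572²/(2·9.81) = 0.08465 m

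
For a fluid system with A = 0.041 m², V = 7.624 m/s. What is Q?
Formula: Q = A V
Q = 0.041·7.624·1000 = 312.6 L/s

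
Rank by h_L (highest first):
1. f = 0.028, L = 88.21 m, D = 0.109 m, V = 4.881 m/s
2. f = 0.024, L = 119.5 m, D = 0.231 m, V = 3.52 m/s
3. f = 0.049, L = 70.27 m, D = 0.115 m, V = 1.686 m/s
Case 1: h_L = 27.51 m
Case 2: h_L = 7.841 m
Case 3: h_L = 4.338 m
Ranking (highest first): 1, 2, 3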